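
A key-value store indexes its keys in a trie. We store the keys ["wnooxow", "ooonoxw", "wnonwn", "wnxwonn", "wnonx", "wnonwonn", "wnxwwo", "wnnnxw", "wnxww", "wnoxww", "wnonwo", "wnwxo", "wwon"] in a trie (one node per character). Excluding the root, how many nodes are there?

41

Trace insertions, counting only characters that open a new branch:
  "wnooxow" → 7 new (w, n, o, o, x, o, w)
  "ooonoxw" → 7 new (o, o, o, n, o, x, w)
  "wnonwn" → prefix "wno" already present; 3 new (n, w, n)
  "wnxwonn" → prefix "wn" already present; 5 new (x, w, o, n, n)
  "wnonx" → prefix "wnon" already present; 1 new (x)
  "wnonwonn" → prefix "wnonw" already present; 3 new (o, n, n)
  "wnxwwo" → prefix "wnxw" already present; 2 new (w, o)
  "wnnnxw" → prefix "wn" already present; 4 new (n, n, x, w)
  "wnxww" → prefix "wnxww" already present; 0 new (none)
  "wnoxww" → prefix "wno" already present; 3 new (x, w, w)
  "wnonwo" → prefix "wnonwo" already present; 0 new (none)
  "wnwxo" → prefix "wn" already present; 3 new (w, x, o)
  "wwon" → prefix "w" already present; 3 new (w, o, n)
Total nodes = 7 + 7 + 3 + 5 + 1 + 3 + 2 + 4 + 0 + 3 + 0 + 3 + 3 = 41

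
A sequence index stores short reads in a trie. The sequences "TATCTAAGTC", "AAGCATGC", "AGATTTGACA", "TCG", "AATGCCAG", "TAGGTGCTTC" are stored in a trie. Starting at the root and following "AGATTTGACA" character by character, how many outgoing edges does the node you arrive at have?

Follow the path "AGATTTGACA" to its node, then look at its outgoing edges.
No stored string extends past "AGATTTGACA".
That node has 0 child edges.

0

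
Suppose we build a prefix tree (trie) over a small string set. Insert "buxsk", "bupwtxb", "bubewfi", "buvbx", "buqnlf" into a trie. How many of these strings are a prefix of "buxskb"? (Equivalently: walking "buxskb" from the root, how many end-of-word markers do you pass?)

1

Check each prefix of "buxskb" against the stored set — each match is an end-marker on the path.
Prefixes of the query that are stored words: "buxsk"
Count: 1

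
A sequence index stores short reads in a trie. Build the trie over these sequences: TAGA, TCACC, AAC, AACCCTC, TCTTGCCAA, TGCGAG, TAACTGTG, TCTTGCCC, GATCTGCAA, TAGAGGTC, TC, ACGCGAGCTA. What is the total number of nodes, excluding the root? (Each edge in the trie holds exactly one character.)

56

Insert word by word; a character creates a node only if that edge doesn't already exist:
  "TAGA" → 4 new (T, A, G, A)
  "TCACC" → prefix "T" already present; 4 new (C, A, C, C)
  "AAC" → 3 new (A, A, C)
  "AACCCTC" → prefix "AAC" already present; 4 new (C, C, T, C)
  "TCTTGCCAA" → prefix "TC" already present; 7 new (T, T, G, C, C, A, A)
  "TGCGAG" → prefix "T" already present; 5 new (G, C, G, A, G)
  "TAACTGTG" → prefix "TA" already present; 6 new (A, C, T, G, T, G)
  "TCTTGCCC" → prefix "TCTTGCC" already present; 1 new (C)
  "GATCTGCAA" → 9 new (G, A, T, C, T, G, C, A, A)
  "TAGAGGTC" → prefix "TAGA" already present; 4 new (G, G, T, C)
  "TC" → prefix "TC" already present; 0 new (none)
  "ACGCGAGCTA" → prefix "A" already present; 9 new (C, G, C, G, A, G, C, T, A)
Total nodes = 4 + 4 + 3 + 4 + 7 + 5 + 6 + 1 + 9 + 4 + 0 + 9 = 56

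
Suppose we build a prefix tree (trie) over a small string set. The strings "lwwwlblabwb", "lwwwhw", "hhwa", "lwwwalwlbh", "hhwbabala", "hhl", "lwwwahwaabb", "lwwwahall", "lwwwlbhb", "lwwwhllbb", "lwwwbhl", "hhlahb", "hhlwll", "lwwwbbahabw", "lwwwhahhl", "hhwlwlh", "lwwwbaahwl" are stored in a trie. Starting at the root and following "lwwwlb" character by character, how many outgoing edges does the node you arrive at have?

Walk "lwwwlb" from the root, arriving at one node.
Characters that immediately follow "lwwwlb" among the stored strings: {h, l}.
That node has 2 child edges.

2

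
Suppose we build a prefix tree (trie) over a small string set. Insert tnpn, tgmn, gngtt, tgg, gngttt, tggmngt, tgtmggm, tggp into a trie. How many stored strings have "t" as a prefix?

Traverse to the node for "t", then collect every word in that subtree.
Words under "t": tgg, tggmngt, tggp, tgmn, tgtmggm, tnpn
Count: 6

6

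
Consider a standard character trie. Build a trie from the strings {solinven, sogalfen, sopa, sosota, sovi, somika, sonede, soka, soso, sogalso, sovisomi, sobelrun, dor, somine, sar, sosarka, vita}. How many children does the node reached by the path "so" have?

9

Follow the path "so" to its node, then look at its outgoing edges.
Characters that immediately follow "so" among the stored strings: {b, g, k, l, m, n, p, s, v}.
That node has 9 child edges.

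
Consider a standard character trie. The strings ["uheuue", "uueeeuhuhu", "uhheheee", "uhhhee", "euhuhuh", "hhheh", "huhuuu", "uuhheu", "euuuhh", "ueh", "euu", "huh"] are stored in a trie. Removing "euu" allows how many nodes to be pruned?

0

A node on "euu"'s path can go only if nothing else ends at it or branches off below it.
Every node on "euu" is still needed (e.g. by "euuuhh"), so nothing is freed.
Nodes removed: 0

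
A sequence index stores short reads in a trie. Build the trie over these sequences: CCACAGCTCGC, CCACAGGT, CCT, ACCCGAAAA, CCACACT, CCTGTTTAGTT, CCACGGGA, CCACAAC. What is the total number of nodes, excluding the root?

39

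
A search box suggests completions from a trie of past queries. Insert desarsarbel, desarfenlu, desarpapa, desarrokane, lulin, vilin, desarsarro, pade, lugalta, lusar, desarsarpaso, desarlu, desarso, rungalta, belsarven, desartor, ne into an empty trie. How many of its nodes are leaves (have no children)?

Leaves are exactly the stored words that no other stored word extends.
Those words: "belsarven", "desarfenlu", "desarlu", "desarpapa", "desarrokane", "desarsarbel", "desarsarpaso", "desarsarro", "desarso", "desartor", "lugalta", "lulin", "lusar", "ne", "pade", "rungalta", "vilin"
Leaf count: 17

17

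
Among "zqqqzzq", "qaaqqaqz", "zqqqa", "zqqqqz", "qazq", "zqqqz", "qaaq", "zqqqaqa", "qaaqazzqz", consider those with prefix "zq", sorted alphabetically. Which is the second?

zqqqaqa

Words with prefix "zq", in lexicographic order: "zqqqa", "zqqqaqa", "zqqqqz", "zqqqz", "zqqqzzq"
The 2nd is zqqqaqa.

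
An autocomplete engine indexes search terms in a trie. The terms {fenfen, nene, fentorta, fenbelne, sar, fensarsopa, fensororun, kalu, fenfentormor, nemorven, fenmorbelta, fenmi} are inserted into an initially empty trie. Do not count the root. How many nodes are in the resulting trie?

Count nodes per top-level branch (shared prefixes stored once):
  'f'-branch (fenbelne, fenfen, fenfentormor, fenmi, fenmorbelta, fensarsopa, fensororun, fentorta): 44 nodes
  'k'-branch (kalu): 4 nodes
  'n'-branch (nemorven, nene): 10 nodes
  's'-branch (sar): 3 nodes
Sum: 61

61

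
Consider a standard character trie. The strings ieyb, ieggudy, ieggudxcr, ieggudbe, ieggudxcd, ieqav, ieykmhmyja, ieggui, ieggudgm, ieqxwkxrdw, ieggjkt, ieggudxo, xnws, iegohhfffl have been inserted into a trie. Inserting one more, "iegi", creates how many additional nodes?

1

Walking "iegi" from the root, the first 3 characters ("ieg") follow existing edges; "i" is the first miss.
So 4 − 3 = 1 new nodes.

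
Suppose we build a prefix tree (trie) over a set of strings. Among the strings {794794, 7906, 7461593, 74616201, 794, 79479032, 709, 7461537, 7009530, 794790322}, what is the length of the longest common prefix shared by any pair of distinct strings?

Equivalently: take the maximum, over all pairs, of their longest common prefix length.
e.g. "79479032" and "794790322" share the prefix "79479032" of length 8; no pair shares a longer one.
Longest shared-prefix length: 8

8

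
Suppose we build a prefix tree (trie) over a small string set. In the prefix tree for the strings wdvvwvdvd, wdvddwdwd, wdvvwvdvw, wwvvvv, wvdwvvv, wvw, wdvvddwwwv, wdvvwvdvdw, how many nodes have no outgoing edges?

7

A leaf is a node with no children — equivalently, the end of a word that is not a proper prefix of any other stored word.
Those words: "wdvddwdwd", "wdvvddwwwv", "wdvvwvdvdw", "wdvvwvdvw", "wvdwvvv", "wvw", "wwvvvv"
Leaf count: 7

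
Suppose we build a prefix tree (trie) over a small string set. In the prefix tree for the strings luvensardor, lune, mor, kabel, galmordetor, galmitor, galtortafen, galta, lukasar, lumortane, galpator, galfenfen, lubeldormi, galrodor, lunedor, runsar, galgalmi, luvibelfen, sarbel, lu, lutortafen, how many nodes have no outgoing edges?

19

A leaf is a node with no children — equivalently, the end of a word that is not a proper prefix of any other stored word.
Those words: "galfenfen", "galgalmi", "galmitor", "galmordetor", "galpator", "galrodor", "galta", "galtortafen", "kabel", "lubeldormi", "lukasar", "lumortane", "lunedor", "lutortafen", "luvensardor", "luvibelfen", "mor", "runsar", "sarbel"
Leaf count: 19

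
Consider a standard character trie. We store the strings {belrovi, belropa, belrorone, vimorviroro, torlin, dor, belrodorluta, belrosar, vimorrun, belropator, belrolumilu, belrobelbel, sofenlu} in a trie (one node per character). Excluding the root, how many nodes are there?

68

Count nodes per top-level branch (shared prefixes stored once):
  'b'-branch (belrobelbel, belrodorluta, belrolumilu, belropa, belropator, belrorone, belrosar, belrovi): 38 nodes
  'd'-branch (dor): 3 nodes
  's'-branch (sofenlu): 7 nodes
  't'-branch (torlin): 6 nodes
  'v'-branch (vimorrun, vimorviroro): 14 nodes
Sum: 68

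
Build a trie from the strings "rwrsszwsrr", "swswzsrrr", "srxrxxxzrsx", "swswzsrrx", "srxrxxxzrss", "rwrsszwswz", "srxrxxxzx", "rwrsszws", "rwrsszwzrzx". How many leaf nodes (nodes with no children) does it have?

8

Leaves are exactly the stored words that no other stored word extends.
Those words: "rwrsszwsrr", "rwrsszwswz", "rwrsszwzrzx", "srxrxxxzrss", "srxrxxxzrsx", "srxrxxxzx", "swswzsrrr", "swswzsrrx"
Leaf count: 8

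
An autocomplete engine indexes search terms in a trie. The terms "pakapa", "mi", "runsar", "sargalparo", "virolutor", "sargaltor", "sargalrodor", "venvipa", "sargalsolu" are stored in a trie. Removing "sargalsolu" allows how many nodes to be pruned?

4

A node on "sargalsolu"'s path can go only if nothing else ends at it or branches off below it.
The suffix "solu" (4 nodes) is used only by "sargalsolu"; the node for "sargal" still has the child "p", so pruning stops there.
Nodes removed: 4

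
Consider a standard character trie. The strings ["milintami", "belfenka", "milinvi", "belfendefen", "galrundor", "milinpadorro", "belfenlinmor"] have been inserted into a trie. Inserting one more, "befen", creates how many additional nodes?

3

"be" is already a path in the trie; the remaining "fen" must be added.
New nodes needed: |"befen"| − 2 = 5 − 2 = 3.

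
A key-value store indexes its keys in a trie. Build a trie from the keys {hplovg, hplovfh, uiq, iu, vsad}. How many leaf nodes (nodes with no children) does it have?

5

A leaf is a node with no children — equivalently, the end of a word that is not a proper prefix of any other stored word.
Those words: "hplovfh", "hplovg", "iu", "uiq", "vsad"
Leaf count: 5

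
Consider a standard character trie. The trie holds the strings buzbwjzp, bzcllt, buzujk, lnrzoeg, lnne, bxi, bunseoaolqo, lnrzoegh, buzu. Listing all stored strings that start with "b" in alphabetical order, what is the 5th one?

bxi

Filter for "b…" and sort: "bunseoaolqo", "buzbwjzp", "buzu", "buzujk", "bxi", "bzcllt"
Position 5: bxi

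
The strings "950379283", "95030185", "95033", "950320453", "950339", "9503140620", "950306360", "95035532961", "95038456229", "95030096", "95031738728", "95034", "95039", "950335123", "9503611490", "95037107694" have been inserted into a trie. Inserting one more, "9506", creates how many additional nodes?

1

The longest prefix of "9506" already in the trie is "950" (length 3).
New nodes needed: |"9506"| − 3 = 4 − 3 = 1.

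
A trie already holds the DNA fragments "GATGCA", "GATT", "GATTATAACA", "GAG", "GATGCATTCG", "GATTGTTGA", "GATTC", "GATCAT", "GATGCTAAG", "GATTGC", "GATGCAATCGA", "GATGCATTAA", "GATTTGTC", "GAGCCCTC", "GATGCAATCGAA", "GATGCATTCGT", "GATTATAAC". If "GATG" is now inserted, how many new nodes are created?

0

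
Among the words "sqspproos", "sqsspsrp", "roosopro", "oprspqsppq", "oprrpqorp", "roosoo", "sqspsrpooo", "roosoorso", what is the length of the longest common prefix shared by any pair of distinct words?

6

The deepest shared node is where two words last agree before diverging.
e.g. "roosoo" and "roosoorso" share the prefix "roosoo" of length 6; no pair shares a longer one.
Longest shared-prefix length: 6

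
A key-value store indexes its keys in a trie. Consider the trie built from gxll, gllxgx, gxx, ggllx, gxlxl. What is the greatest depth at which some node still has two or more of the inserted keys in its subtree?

3

Look for the deepest trie node that still has at least two words in its subtree.
e.g. "gxll" and "gxlxl" share the prefix "gxl" of length 3; no pair shares a longer one.
Longest shared-prefix length: 3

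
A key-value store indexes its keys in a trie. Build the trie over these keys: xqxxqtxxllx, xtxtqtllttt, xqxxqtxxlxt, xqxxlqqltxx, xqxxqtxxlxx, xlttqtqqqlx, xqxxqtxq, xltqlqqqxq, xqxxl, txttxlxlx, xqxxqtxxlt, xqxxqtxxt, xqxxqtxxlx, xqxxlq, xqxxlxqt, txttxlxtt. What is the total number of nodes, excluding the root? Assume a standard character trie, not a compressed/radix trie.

65

Insert word by word; a character creates a node only if that edge doesn't already exist:
  "xqxxqtxxllx" → 11 new (x, q, x, x, q, t, x, x, l, l, x)
  "xtxtqtllttt" → prefix "x" already present; 10 new (t, x, t, q, t, l, l, t, t, t)
  "xqxxqtxxlxt" → prefix "xqxxqtxxl" already present; 2 new (x, t)
  "xqxxlqqltxx" → prefix "xqxx" already present; 7 new (l, q, q, l, t, x, x)
  "xqxxqtxxlxx" → prefix "xqxxqtxxlx" already present; 1 new (x)
  "xlttqtqqqlx" → prefix "x" already present; 10 new (l, t, t, q, t, q, q, q, l, x)
  "xqxxqtxq" → prefix "xqxxqtx" already present; 1 new (q)
  "xltqlqqqxq" → prefix "xlt" already present; 7 new (q, l, q, q, q, x, q)
  "xqxxl" → prefix "xqxxl" already present; 0 new (none)
  "txttxlxlx" → 9 new (t, x, t, t, x, l, x, l, x)
  "xqxxqtxxlt" → prefix "xqxxqtxxl" already present; 1 new (t)
  "xqxxqtxxt" → prefix "xqxxqtxx" already present; 1 new (t)
  "xqxxqtxxlx" → prefix "xqxxqtxxlx" already present; 0 new (none)
  "xqxxlq" → prefix "xqxxlq" already present; 0 new (none)
  "xqxxlxqt" → prefix "xqxxl" already present; 3 new (x, q, t)
  "txttxlxtt" → prefix "txttxlx" already present; 2 new (t, t)
Total nodes = 11 + 10 + 2 + 7 + 1 + 10 + 1 + 7 + 0 + 9 + 1 + 1 + 0 + 0 + 3 + 2 = 65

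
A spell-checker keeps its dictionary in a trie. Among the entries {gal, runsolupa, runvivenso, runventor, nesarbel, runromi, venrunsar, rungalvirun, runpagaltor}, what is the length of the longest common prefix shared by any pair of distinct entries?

Equivalently: take the maximum, over all pairs, of their longest common prefix length.
e.g. "runventor" and "runvivenso" share the prefix "runv" of length 4; no pair shares a longer one.
Longest shared-prefix length: 4

4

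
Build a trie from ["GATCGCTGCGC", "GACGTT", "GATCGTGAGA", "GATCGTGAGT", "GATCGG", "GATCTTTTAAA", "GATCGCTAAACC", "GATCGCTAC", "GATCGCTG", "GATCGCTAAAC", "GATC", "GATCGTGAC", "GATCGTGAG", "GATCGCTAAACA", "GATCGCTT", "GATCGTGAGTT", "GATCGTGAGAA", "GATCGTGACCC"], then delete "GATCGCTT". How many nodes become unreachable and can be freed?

1

A node on "GATCGCTT"'s path can go only if nothing else ends at it or branches off below it.
The suffix "T" (1 node) is used only by "GATCGCTT"; the node for "GATCGCT" still has the child "G", so pruning stops there.
Nodes removed: 1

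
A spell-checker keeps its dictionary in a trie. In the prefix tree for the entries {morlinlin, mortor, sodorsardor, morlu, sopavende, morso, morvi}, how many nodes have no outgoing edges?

7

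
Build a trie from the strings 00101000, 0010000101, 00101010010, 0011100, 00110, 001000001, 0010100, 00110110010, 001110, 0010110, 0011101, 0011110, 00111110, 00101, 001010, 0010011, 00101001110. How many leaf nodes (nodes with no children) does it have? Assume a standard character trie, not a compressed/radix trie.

Leaves are exactly the stored words that no other stored word extends.
Those words: "001000001", "0010000101", "0010011", "00101000", "00101001110", "00101010010", "0010110", "00110110010", "0011100", "0011101", "0011110", "00111110"
Leaf count: 12

12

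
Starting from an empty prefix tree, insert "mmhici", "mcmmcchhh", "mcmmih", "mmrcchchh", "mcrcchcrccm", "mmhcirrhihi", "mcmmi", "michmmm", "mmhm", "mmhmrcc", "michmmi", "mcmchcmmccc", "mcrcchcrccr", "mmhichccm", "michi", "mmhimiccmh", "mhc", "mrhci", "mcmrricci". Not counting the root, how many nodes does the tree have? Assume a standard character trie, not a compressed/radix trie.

Trace insertions, counting only characters that open a new branch:
  "mmhici" → 6 new (m, m, h, i, c, i)
  "mcmmcchhh" → prefix "m" already present; 8 new (c, m, m, c, c, h, h, h)
  "mcmmih" → prefix "mcmm" already present; 2 new (i, h)
  "mmrcchchh" → prefix "mm" already present; 7 new (r, c, c, h, c, h, h)
  "mcrcchcrccm" → prefix "mc" already present; 9 new (r, c, c, h, c, r, c, c, m)
  "mmhcirrhihi" → prefix "mmh" already present; 8 new (c, i, r, r, h, i, h, i)
  "mcmmi" → prefix "mcmmi" already present; 0 new (none)
  "michmmm" → prefix "m" already present; 6 new (i, c, h, m, m, m)
  "mmhm" → prefix "mmh" already present; 1 new (m)
  "mmhmrcc" → prefix "mmhm" already present; 3 new (r, c, c)
  "michmmi" → prefix "michmm" already present; 1 new (i)
  "mcmchcmmccc" → prefix "mcm" already present; 8 new (c, h, c, m, m, c, c, c)
  "mcrcchcrccr" → prefix "mcrcchcrcc" already present; 1 new (r)
  "mmhichccm" → prefix "mmhic" already present; 4 new (h, c, c, m)
  "michi" → prefix "mich" already present; 1 new (i)
  "mmhimiccmh" → prefix "mmhi" already present; 6 new (m, i, c, c, m, h)
  "mhc" → prefix "m" already present; 2 new (h, c)
  "mrhci" → prefix "m" already present; 4 new (r, h, c, i)
  "mcmrricci" → prefix "mcm" already present; 6 new (r, r, i, c, c, i)
Total nodes = 6 + 8 + 2 + 7 + 9 + 8 + 0 + 6 + 1 + 3 + 1 + 8 + 1 + 4 + 1 + 6 + 2 + 4 + 6 = 83

83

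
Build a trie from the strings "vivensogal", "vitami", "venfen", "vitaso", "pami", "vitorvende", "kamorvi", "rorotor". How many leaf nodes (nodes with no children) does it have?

A leaf is a node with no children — equivalently, the end of a word that is not a proper prefix of any other stored word.
Those words: "kamorvi", "pami", "rorotor", "venfen", "vitami", "vitaso", "vitorvende", "vivensogal"
Leaf count: 8

8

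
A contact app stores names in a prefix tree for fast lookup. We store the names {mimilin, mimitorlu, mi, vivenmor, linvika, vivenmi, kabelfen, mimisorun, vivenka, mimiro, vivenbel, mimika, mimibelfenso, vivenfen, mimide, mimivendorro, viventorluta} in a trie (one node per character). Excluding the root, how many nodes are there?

Insert word by word; a character creates a node only if that edge doesn't already exist:
  "mimilin" → 7 new (m, i, m, i, l, i, n)
  "mimitorlu" → prefix "mimi" already present; 5 new (t, o, r, l, u)
  "mi" → prefix "mi" already present; 0 new (none)
  "vivenmor" → 8 new (v, i, v, e, n, m, o, r)
  "linvika" → 7 new (l, i, n, v, i, k, a)
  "vivenmi" → prefix "vivenm" already present; 1 new (i)
  "kabelfen" → 8 new (k, a, b, e, l, f, e, n)
  "mimisorun" → prefix "mimi" already present; 5 new (s, o, r, u, n)
  "vivenka" → prefix "viven" already present; 2 new (k, a)
  "mimiro" → prefix "mimi" already present; 2 new (r, o)
  "vivenbel" → prefix "viven" already present; 3 new (b, e, l)
  "mimika" → prefix "mimi" already present; 2 new (k, a)
  "mimibelfenso" → prefix "mimi" already present; 8 new (b, e, l, f, e, n, s, o)
  "vivenfen" → prefix "viven" already present; 3 new (f, e, n)
  "mimide" → prefix "mimi" already present; 2 new (d, e)
  "mimivendorro" → prefix "mimi" already present; 8 new (v, e, n, d, o, r, r, o)
  "viventorluta" → prefix "viven" already present; 7 new (t, o, r, l, u, t, a)
Total nodes = 7 + 5 + 0 + 8 + 7 + 1 + 8 + 5 + 2 + 2 + 3 + 2 + 8 + 3 + 2 + 8 + 7 = 78

78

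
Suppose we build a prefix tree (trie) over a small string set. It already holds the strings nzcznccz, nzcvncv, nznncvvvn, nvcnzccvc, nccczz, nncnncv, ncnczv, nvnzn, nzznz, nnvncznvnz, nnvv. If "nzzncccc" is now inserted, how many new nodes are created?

4

"nzzn" is already a path in the trie; the remaining "cccc" must be added.
So 8 − 4 = 4 new nodes.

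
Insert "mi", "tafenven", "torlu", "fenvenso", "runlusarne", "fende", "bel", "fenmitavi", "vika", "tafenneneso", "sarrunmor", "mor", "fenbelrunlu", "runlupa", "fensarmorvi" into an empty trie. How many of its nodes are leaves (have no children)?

15

Leaves are exactly the stored words that no other stored word extends.
Those words: "bel", "fenbelrunlu", "fende", "fenmitavi", "fensarmorvi", "fenvenso", "mi", "mor", "runlupa", "runlusarne", "sarrunmor", "tafenneneso", "tafenven", "torlu", "vika"
Leaf count: 15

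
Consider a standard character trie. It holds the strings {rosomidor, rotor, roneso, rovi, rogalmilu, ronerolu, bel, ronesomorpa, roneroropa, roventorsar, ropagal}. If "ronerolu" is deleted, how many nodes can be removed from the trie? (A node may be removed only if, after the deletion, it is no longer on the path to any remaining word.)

2

Walk "ronerolu" from the leaf back toward the root, removing each node that no remaining word uses.
The suffix "lu" (2 nodes) is used only by "ronerolu"; the node for "ronero" still has the child "r", so pruning stops there.
Nodes removed: 2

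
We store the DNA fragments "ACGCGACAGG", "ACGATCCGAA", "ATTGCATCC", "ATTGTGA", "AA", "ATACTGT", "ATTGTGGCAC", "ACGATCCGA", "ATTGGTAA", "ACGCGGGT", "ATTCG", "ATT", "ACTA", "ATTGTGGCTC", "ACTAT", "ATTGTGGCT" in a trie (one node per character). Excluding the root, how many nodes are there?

52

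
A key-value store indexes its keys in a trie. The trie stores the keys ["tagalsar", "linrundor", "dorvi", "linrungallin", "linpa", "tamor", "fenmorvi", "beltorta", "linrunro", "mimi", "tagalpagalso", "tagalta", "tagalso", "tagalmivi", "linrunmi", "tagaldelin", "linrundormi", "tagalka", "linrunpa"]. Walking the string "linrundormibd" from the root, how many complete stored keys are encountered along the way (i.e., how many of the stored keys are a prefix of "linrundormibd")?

Traverse "linrundormibd" character by character; count nodes along the way that are marked as word ends.
Prefixes of the query that are stored words: "linrundor", "linrundormi"
Count: 2

2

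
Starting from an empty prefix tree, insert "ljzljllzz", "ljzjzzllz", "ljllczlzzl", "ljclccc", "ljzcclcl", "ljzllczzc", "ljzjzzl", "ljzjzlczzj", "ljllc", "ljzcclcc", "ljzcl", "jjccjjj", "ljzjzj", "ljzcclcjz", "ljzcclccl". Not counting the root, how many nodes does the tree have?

56

Trace insertions, counting only characters that open a new branch:
  "ljzljllzz" → 9 new (l, j, z, l, j, l, l, z, z)
  "ljzjzzllz" → prefix "ljz" already present; 6 new (j, z, z, l, l, z)
  "ljllczlzzl" → prefix "lj" already present; 8 new (l, l, c, z, l, z, z, l)
  "ljclccc" → prefix "lj" already present; 5 new (c, l, c, c, c)
  "ljzcclcl" → prefix "ljz" already present; 5 new (c, c, l, c, l)
  "ljzllczzc" → prefix "ljzl" already present; 5 new (l, c, z, z, c)
  "ljzjzzl" → prefix "ljzjzzl" already present; 0 new (none)
  "ljzjzlczzj" → prefix "ljzjz" already present; 5 new (l, c, z, z, j)
  "ljllc" → prefix "ljllc" already present; 0 new (none)
  "ljzcclcc" → prefix "ljzcclc" already present; 1 new (c)
  "ljzcl" → prefix "ljzc" already present; 1 new (l)
  "jjccjjj" → 7 new (j, j, c, c, j, j, j)
  "ljzjzj" → prefix "ljzjz" already present; 1 new (j)
  "ljzcclcjz" → prefix "ljzcclc" already present; 2 new (j, z)
  "ljzcclccl" → prefix "ljzcclcc" already present; 1 new (l)
Total nodes = 9 + 6 + 8 + 5 + 5 + 5 + 0 + 5 + 0 + 1 + 1 + 7 + 1 + 2 + 1 = 56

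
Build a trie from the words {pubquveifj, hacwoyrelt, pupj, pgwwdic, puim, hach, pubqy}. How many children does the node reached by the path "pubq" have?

Walk "pubq" from the root, arriving at one node.
Distinct next characters after "pubq": u, y.
That node has 2 child edges.

2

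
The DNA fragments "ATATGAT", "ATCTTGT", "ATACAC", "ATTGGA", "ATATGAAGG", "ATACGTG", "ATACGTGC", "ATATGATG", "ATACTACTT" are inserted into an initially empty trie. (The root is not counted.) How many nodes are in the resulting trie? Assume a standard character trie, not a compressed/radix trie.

Trie structure (* marks end of a word):
(root)
└─ A
   └─ T
      ├─ A
      │  ├─ C
      │  │  ├─ A
      │  │  │  └─ C *
      │  │  ├─ G
      │  │  │  └─ T
      │  │  │     └─ G *
      │  │  │        └─ C *
      │  │  └─ T
      │  │     └─ A
      │  │        └─ C
      │  │           └─ T
      │  │              └─ T *
      │  └─ T
      │     └─ G
      │        └─ A
      │           ├─ A
      │           │  └─ G
      │           │     └─ G *
      │           └─ T *
      │              └─ G *
      ├─ C
      │  └─ T
      │     └─ T
      │        └─ G
      │           └─ T *
      └─ T
         └─ G
            └─ G
               └─ A *
Counting every labelled node above: 32.

32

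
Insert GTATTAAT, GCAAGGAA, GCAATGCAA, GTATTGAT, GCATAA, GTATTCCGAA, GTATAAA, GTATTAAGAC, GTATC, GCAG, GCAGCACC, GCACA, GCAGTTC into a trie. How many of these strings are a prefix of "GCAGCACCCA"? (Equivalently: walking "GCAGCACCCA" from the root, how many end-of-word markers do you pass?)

Traverse "GCAGCACCCA" character by character; count nodes along the way that are marked as word ends.
Prefixes of the query that are stored words: "GCAG", "GCAGCACC"
Count: 2

2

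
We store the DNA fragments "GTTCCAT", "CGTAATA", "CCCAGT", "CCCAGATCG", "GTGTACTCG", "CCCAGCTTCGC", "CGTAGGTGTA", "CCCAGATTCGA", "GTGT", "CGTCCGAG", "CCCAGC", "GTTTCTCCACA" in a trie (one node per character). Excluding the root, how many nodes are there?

Insert word by word; a character creates a node only if that edge doesn't already exist:
  "GTTCCAT" → 7 new (G, T, T, C, C, A, T)
  "CGTAATA" → 7 new (C, G, T, A, A, T, A)
  "CCCAGT" → prefix "C" already present; 5 new (C, C, A, G, T)
  "CCCAGATCG" → prefix "CCCAG" already present; 4 new (A, T, C, G)
  "GTGTACTCG" → prefix "GT" already present; 7 new (G, T, A, C, T, C, G)
  "CCCAGCTTCGC" → prefix "CCCAG" already present; 6 new (C, T, T, C, G, C)
  "CGTAGGTGTA" → prefix "CGTA" already present; 6 new (G, G, T, G, T, A)
  "CCCAGATTCGA" → prefix "CCCAGAT" already present; 4 new (T, C, G, A)
  "GTGT" → prefix "GTGT" already present; 0 new (none)
  "CGTCCGAG" → prefix "CGT" already present; 5 new (C, C, G, A, G)
  "CCCAGC" → prefix "CCCAGC" already present; 0 new (none)
  "GTTTCTCCACA" → prefix "GTT" already present; 8 new (T, C, T, C, C, A, C, A)
Total nodes = 7 + 7 + 5 + 4 + 7 + 6 + 6 + 4 + 0 + 5 + 0 + 8 = 59

59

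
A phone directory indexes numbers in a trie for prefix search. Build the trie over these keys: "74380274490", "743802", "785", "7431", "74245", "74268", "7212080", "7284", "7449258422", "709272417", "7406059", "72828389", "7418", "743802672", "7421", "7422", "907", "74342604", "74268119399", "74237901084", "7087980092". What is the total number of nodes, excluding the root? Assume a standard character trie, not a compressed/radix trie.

For each word, the new-node count is its length minus the longest prefix already in the trie:
  "74380274490" → 11 new (7, 4, 3, 8, 0, 2, 7, 4, 4, 9, 0)
  "743802" → prefix "743802" already present; 0 new (none)
  "785" → prefix "7" already present; 2 new (8, 5)
  "7431" → prefix "743" already present; 1 new (1)
  "74245" → prefix "74" already present; 3 new (2, 4, 5)
  "74268" → prefix "742" already present; 2 new (6, 8)
  "7212080" → prefix "7" already present; 6 new (2, 1, 2, 0, 8, 0)
  "7284" → prefix "72" already present; 2 new (8, 4)
  "7449258422" → prefix "74" already present; 8 new (4, 9, 2, 5, 8, 4, 2, 2)
  "709272417" → prefix "7" already present; 8 new (0, 9, 2, 7, 2, 4, 1, 7)
  "7406059" → prefix "74" already present; 5 new (0, 6, 0, 5, 9)
  "72828389" → prefix "728" already present; 5 new (2, 8, 3, 8, 9)
  "7418" → prefix "74" already present; 2 new (1, 8)
  "743802672" → prefix "743802" already present; 3 new (6, 7, 2)
  "7421" → prefix "742" already present; 1 new (1)
  "7422" → prefix "742" already present; 1 new (2)
  "907" → 3 new (9, 0, 7)
  "74342604" → prefix "743" already present; 5 new (4, 2, 6, 0, 4)
  "74268119399" → prefix "74268" already present; 6 new (1, 1, 9, 3, 9, 9)
  "74237901084" → prefix "742" already present; 8 new (3, 7, 9, 0, 1, 0, 8, 4)
  "7087980092" → prefix "70" already present; 8 new (8, 7, 9, 8, 0, 0, 9, 2)
Total nodes = 11 + 0 + 2 + 1 + 3 + 2 + 6 + 2 + 8 + 8 + 5 + 5 + 2 + 3 + 1 + 1 + 3 + 5 + 6 + 8 + 8 = 90

90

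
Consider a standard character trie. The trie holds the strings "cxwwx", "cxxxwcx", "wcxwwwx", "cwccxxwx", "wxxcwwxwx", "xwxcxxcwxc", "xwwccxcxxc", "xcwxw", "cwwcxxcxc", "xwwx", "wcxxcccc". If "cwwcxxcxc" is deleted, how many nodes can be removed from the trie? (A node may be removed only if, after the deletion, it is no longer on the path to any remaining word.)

After clearing the end-marker at "cwwcxxcxc", prune upward until reaching a node still needed by another word.
The suffix "wcxxcxc" (7 nodes) is used only by "cwwcxxcxc"; the node for "cw" still has the child "c", so pruning stops there.
Nodes removed: 7

7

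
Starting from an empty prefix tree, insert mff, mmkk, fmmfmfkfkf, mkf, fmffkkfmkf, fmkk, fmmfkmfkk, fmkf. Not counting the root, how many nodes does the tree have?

Trie structure (* marks end of a word):
(root)
├─ f
│  └─ m
│     ├─ f
│     │  └─ f
│     │     └─ k
│     │        └─ k
│     │           └─ f
│     │              └─ m
│     │                 └─ k
│     │                    └─ f *
│     ├─ k
│     │  ├─ f *
│     │  └─ k *
│     └─ m
│        └─ f
│           ├─ k
│           │  └─ m
│           │     └─ f
│           │        └─ k
│           │           └─ k *
│           └─ m
│              └─ f
│                 └─ k
│                    └─ f
│                       └─ k
│                          └─ f *
└─ m
   ├─ f
   │  └─ f *
   ├─ k
   │  └─ f *
   └─ m
      └─ k
         └─ k *
Counting every labelled node above: 34.

34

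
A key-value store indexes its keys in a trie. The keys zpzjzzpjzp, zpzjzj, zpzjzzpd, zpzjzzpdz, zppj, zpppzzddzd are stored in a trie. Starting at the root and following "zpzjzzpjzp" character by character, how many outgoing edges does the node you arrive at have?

0

Walk "zpzjzzpjzp" from the root, arriving at one node.
No stored string extends past "zpzjzzpjzp".
That node has 0 child edges.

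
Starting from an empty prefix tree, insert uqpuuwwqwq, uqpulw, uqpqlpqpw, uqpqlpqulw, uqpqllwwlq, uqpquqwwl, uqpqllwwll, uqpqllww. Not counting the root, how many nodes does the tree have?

32

Insert word by word; a character creates a node only if that edge doesn't already exist:
  "uqpuuwwqwq" → 10 new (u, q, p, u, u, w, w, q, w, q)
  "uqpulw" → prefix "uqpu" already present; 2 new (l, w)
  "uqpqlpqpw" → prefix "uqp" already present; 6 new (q, l, p, q, p, w)
  "uqpqlpqulw" → prefix "uqpqlpq" already present; 3 new (u, l, w)
  "uqpqllwwlq" → prefix "uqpql" already present; 5 new (l, w, w, l, q)
  "uqpquqwwl" → prefix "uqpq" already present; 5 new (u, q, w, w, l)
  "uqpqllwwll" → prefix "uqpqllwwl" already present; 1 new (l)
  "uqpqllww" → prefix "uqpqllww" already present; 0 new (none)
Total nodes = 10 + 2 + 6 + 3 + 5 + 5 + 1 + 0 = 32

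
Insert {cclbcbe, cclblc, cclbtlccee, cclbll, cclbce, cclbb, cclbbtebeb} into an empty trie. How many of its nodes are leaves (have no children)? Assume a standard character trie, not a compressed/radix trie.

6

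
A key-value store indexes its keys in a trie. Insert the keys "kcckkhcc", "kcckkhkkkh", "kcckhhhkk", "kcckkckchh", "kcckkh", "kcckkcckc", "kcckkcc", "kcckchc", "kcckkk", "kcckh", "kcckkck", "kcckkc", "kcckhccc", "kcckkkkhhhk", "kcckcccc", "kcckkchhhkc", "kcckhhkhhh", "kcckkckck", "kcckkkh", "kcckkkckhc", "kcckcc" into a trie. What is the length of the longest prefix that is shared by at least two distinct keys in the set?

Equivalently: take the maximum, over all pairs, of their longest common prefix length.
"kcckkckchh" and "kcckkckck" agree on "kcckkckc" (8 characters) before diverging; nothing deeper is shared.
Longest shared-prefix length: 8

8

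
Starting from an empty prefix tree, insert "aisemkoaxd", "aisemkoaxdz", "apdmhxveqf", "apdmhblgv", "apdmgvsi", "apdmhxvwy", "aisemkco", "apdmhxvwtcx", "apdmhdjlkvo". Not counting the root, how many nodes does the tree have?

For each word, the new-node count is its length minus the longest prefix already in the trie:
  "aisemkoaxd" → 10 new (a, i, s, e, m, k, o, a, x, d)
  "aisemkoaxdz" → prefix "aisemkoaxd" already present; 1 new (z)
  "apdmhxveqf" → prefix "a" already present; 9 new (p, d, m, h, x, v, e, q, f)
  "apdmhblgv" → prefix "apdmh" already present; 4 new (b, l, g, v)
  "apdmgvsi" → prefix "apdm" already present; 4 new (g, v, s, i)
  "apdmhxvwy" → prefix "apdmhxv" already present; 2 new (w, y)
  "aisemkco" → prefix "aisemk" already present; 2 new (c, o)
  "apdmhxvwtcx" → prefix "apdmhxvw" already present; 3 new (t, c, x)
  "apdmhdjlkvo" → prefix "apdmh" already present; 6 new (d, j, l, k, v, o)
Total nodes = 10 + 1 + 9 + 4 + 4 + 2 + 2 + 3 + 6 = 41

41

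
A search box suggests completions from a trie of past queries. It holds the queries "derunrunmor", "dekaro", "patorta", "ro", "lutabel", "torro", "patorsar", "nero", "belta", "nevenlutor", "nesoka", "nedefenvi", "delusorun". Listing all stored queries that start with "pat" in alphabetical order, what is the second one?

patorta

Words with prefix "pat", in lexicographic order: "patorsar", "patorta"
Position 2: patorta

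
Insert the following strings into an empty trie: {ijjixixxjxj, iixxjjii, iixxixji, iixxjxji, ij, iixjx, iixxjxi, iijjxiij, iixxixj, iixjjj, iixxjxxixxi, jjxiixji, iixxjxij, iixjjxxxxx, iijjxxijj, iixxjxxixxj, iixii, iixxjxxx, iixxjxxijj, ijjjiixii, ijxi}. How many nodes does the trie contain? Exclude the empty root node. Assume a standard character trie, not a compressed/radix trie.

For each word, the new-node count is its length minus the longest prefix already in the trie:
  "ijjixixxjxj" → 11 new (i, j, j, i, x, i, x, x, j, x, j)
  "iixxjjii" → prefix "i" already present; 7 new (i, x, x, j, j, i, i)
  "iixxixji" → prefix "iixx" already present; 4 new (i, x, j, i)
  "iixxjxji" → prefix "iixxj" already present; 3 new (x, j, i)
  "ij" → prefix "ij" already present; 0 new (none)
  "iixjx" → prefix "iix" already present; 2 new (j, x)
  "iixxjxi" → prefix "iixxjx" already present; 1 new (i)
  "iijjxiij" → prefix "ii" already present; 6 new (j, j, x, i, i, j)
  "iixxixj" → prefix "iixxixj" already present; 0 new (none)
  "iixjjj" → prefix "iixj" already present; 2 new (j, j)
  "iixxjxxixxi" → prefix "iixxjx" already present; 5 new (x, i, x, x, i)
  "jjxiixji" → 8 new (j, j, x, i, i, x, j, i)
  "iixxjxij" → prefix "iixxjxi" already present; 1 new (j)
  "iixjjxxxxx" → prefix "iixjj" already present; 5 new (x, x, x, x, x)
  "iijjxxijj" → prefix "iijjx" already present; 4 new (x, i, j, j)
  "iixxjxxixxj" → prefix "iixxjxxixx" already present; 1 new (j)
  "iixii" → prefix "iix" already present; 2 new (i, i)
  "iixxjxxx" → prefix "iixxjxx" already present; 1 new (x)
  "iixxjxxijj" → prefix "iixxjxxi" already present; 2 new (j, j)
  "ijjjiixii" → prefix "ijj" already present; 6 new (j, i, i, x, i, i)
  "ijxi" → prefix "ij" already present; 2 new (x, i)
Total nodes = 11 + 7 + 4 + 3 + 0 + 2 + 1 + 6 + 0 + 2 + 5 + 8 + 1 + 5 + 4 + 1 + 2 + 1 + 2 + 6 + 2 = 73

73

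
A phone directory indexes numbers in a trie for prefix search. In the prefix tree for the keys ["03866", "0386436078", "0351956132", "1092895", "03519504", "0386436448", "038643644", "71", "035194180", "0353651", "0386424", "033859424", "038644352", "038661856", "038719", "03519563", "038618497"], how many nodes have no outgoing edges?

15

A leaf is a node with no children — equivalently, the end of a word that is not a proper prefix of any other stored word.
Those words: "033859424", "035194180", "03519504", "0351956132", "03519563", "0353651", "038618497", "0386424", "0386436078", "0386436448", "038644352", "038661856", "038719", "1092895", "71"
Leaf count: 15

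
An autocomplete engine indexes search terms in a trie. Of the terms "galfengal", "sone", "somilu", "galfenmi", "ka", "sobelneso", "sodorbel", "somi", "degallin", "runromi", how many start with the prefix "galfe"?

Walk to "galfe"; the words in its subtree are exactly those with that prefix.
Matches: "galfengal", "galfenmi"
Count: 2

2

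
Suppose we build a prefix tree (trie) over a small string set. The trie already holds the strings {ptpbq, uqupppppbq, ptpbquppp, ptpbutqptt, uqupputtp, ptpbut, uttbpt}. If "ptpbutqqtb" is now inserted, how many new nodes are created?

The longest prefix of "ptpbutqqtb" already in the trie is "ptpbutq" (length 7).
Each of the 3 remaining characters creates one node.

3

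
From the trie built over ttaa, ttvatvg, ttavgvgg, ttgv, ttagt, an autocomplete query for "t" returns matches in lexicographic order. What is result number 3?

Words with prefix "t", in lexicographic order: "ttaa", "ttagt", "ttavgvgg", "ttgv", "ttvatvg"
Position 3: ttavgvgg

ttavgvgg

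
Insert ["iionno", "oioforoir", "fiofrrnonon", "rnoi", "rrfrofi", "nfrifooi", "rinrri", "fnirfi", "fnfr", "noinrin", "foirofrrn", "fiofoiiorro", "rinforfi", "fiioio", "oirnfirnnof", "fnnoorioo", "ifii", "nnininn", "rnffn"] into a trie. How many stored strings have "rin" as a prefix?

Filter for entries beginning with "rin":
Words under "rin": rinforfi, rinrri
Count: 2

2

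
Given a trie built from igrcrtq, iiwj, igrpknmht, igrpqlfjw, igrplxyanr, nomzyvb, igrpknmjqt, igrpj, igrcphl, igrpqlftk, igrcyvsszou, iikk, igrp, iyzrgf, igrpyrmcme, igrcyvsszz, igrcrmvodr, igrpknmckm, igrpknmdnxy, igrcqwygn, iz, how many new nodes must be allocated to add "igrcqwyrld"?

"igrcqwy" is already a path in the trie; the remaining "rld" must be added.
So 10 − 7 = 3 new nodes.

3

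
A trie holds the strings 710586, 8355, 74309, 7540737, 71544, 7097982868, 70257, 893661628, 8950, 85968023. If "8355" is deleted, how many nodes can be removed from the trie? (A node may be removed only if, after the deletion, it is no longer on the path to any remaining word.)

3

A node on "8355"'s path can go only if nothing else ends at it or branches off below it.
The suffix "355" (3 nodes) is used only by "8355"; the node for "8" still has the child "9", so pruning stops there.
Nodes removed: 3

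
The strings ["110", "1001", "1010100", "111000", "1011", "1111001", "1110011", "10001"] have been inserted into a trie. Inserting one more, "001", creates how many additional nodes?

3

Nothing in the trie begins with "0"; the whole of "001" is new.
3 − 0 = 3 new nodes.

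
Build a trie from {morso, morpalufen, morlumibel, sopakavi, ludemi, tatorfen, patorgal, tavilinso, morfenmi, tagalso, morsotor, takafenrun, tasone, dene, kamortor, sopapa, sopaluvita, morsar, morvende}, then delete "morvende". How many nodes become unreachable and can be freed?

5

After clearing the end-marker at "morvende", prune upward until reaching a node still needed by another word.
The suffix "vende" (5 nodes) is used only by "morvende"; the node for "mor" still has the child "s", so pruning stops there.
Nodes removed: 5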